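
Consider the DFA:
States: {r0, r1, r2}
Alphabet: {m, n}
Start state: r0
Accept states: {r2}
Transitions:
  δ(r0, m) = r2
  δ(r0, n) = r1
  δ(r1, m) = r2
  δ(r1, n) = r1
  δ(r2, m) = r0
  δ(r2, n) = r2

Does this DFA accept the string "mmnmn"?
Processing string "mmnmn":
  r0 --m--> r2
  r2 --m--> r0
  r0 --n--> r1
  r1 --m--> r2
  r2 --n--> r2
Final state: r2
Accept states: {r2}
Yes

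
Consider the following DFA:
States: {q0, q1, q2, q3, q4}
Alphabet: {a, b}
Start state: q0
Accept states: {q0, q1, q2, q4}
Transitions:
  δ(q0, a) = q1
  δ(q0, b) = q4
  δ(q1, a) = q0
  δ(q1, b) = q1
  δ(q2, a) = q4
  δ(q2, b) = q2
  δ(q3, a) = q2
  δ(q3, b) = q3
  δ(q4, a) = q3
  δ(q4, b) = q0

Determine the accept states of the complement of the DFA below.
Complement accept states = All states \ Original accept states
= {q0, q1, q2, q3, q4} \ {q0, q1, q2, q4}
{q3}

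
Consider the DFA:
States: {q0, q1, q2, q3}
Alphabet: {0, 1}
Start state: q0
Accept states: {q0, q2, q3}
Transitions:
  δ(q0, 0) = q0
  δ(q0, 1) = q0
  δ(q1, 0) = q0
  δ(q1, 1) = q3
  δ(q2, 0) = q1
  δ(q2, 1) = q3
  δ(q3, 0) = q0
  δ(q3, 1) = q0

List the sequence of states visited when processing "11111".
read '1': q0 → q0
  read '1': q0 → q0
  read '1': q0 → q0
  read '1': q0 → q0
  read '1': q0 → q0
q0 -> q0 -> q0 -> q0 -> q0 -> q0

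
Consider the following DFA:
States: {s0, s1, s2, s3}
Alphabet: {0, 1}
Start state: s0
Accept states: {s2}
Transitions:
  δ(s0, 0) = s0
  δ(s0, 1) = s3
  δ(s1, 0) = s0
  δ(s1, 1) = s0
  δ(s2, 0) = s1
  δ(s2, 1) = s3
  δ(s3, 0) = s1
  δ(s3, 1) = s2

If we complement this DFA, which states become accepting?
Complement accept states = All states \ Original accept states
= {s0, s1, s2, s3} \ {s2}
{s0, s1, s3}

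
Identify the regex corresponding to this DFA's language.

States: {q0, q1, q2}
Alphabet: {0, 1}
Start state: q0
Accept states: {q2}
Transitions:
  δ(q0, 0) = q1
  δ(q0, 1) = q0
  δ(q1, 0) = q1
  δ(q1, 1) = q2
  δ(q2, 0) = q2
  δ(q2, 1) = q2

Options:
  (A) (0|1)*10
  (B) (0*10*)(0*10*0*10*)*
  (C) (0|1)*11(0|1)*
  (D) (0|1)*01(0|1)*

Check each option against the DFA on short strings; one disagreement eliminates an option:
  (A) (0|1)*10: on '01' the DFA goes q0 → q1 → q2 and accepts (q2 ∈ Accept), but the regex does not match it → eliminate
  (B) (0*10*)(0*10*0*10*)*: on '1' the DFA goes q0 → q0 and rejects (q0 ∉ Accept), but the regex matches it → eliminate
  (C) (0|1)*11(0|1)*: on '01' the DFA goes q0 → q1 → q2 and accepts (q2 ∈ Accept), but the regex does not match it → eliminate
  (D) (0|1)*01(0|1)*: agrees with the DFA on every string of length ≤ 6
Only (D) is consistent with the DFA.
(D) (0|1)*01(0|1)*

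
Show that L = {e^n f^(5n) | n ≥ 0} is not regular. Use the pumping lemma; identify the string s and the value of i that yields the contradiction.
Assume L is regular with pumping length p. Idea: pumping the e-block breaks the 1:5 ratio.
Choose s = e^p f^(5p) (length 6p ≥ p). By the pumping lemma, s = xyz with |xy| ≤ p, |y| > 0, so y = e^k with k ≥ 1. Then xy²z = e^(p+k) f^(5p). For this to be in L we would need 5p = 5(p+k), i.e. 5k = 0, contradicting k ≥ 1. So xy²z ∉ L.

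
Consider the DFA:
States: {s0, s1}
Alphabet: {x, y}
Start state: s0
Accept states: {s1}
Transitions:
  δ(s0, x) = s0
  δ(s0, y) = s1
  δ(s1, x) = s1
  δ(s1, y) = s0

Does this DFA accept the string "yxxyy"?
Processing string "yxxyy":
  s0 --y--> s1
  s1 --x--> s1
  s1 --x--> s1
  s1 --y--> s0
  s0 --y--> s1
Final state: s1
Accept states: {s1}
Yes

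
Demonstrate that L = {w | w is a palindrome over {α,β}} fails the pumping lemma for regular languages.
Assume L is regular with pumping length p. Idea: pumping the leading α-block breaks the symmetry.
Choose s = α^p β α^p (a palindrome of length 2p+1 ≥ p). By the pumping lemma, s = xyz with |xy| ≤ p, |y| > 0, so y = α^k with k > 0 (xy lies entirely in the first α^p). Then xy²z = α^(p+k) β α^p, which is not a palindrome since p+k ≠ p.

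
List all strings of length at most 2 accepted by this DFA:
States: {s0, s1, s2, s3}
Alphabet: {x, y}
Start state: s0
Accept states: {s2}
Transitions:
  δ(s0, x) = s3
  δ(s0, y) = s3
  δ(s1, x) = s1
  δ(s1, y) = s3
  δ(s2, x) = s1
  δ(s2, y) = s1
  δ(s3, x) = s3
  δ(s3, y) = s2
xy, yy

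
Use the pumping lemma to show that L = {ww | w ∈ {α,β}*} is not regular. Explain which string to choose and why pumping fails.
Assume L is regular with pumping length p. Idea: pumping the leading α-block breaks the equality of the two halves.
Choose s = α^p β α^p β ∈ L (with w = α^p β). |s| = 2p+2 ≥ p. By the pumping lemma, s = xyz with |xy| ≤ p, |y| > 0, so y = α^k with k ≥ 1, in the first α-block. Then xy²z = α^(p+k) β α^p β, of length 2p+2+k. If k is odd this length is odd, so it cannot be of the form ww. If k is even, each half has length p+1+k/2 ≤ p+k, so the first half lies entirely inside the leading α-block and contains no β, while the second half ends in β; the halves differ. Either way xy²z ∉ L.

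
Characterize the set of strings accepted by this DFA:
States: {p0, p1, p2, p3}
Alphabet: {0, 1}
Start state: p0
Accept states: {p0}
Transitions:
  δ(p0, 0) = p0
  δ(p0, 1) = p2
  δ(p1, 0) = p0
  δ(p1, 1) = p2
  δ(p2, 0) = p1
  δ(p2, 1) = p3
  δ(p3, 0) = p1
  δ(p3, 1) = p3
Testing a few strings:
  '100' → accept
  '101' → reject
  '0110' → reject
  '1' → reject
State roles: p0=value ≡ 0 (mod 4); p1=value ≡ 2 (mod 4); p2=value ≡ 1 (mod 4); p3=value ≡ 3 (mod 4)
All binary strings representing a multiple of 4 (read in base 2; leading zeros allowed and ε counts as 0)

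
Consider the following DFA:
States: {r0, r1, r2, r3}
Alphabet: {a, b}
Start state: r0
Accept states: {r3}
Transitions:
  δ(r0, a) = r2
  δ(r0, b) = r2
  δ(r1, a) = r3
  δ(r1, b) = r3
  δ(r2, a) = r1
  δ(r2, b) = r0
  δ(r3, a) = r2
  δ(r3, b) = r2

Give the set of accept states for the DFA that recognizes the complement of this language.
Complement accept states = All states \ Original accept states
= {r0, r1, r2, r3} \ {r3}
{r0, r1, r2}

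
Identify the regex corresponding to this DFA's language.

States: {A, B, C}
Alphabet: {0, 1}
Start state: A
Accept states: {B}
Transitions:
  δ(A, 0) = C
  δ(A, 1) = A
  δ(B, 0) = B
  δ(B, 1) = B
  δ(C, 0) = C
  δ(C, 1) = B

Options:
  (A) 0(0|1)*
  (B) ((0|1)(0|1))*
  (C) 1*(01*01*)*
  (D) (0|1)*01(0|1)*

Check each option against the DFA on short strings; one disagreement eliminates an option:
  (A) 0(0|1)*: on '0' the DFA goes A → C and rejects (C ∉ Accept), but the regex matches it → eliminate
  (B) ((0|1)(0|1))*: on ε the DFA stays in A and rejects (A ∉ Accept), but the regex matches it → eliminate
  (C) 1*(01*01*)*: on ε the DFA stays in A and rejects (A ∉ Accept), but the regex matches it → eliminate
  (D) (0|1)*01(0|1)*: agrees with the DFA on every string of length ≤ 6
Only (D) is consistent with the DFA.
(D) (0|1)*01(0|1)*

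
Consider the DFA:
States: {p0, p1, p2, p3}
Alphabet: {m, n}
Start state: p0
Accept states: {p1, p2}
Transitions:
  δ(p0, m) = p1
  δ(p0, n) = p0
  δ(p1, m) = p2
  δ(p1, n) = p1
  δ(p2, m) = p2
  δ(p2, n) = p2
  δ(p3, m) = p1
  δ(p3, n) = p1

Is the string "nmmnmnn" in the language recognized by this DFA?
Processing string "nmmnmnn":
  p0 --n--> p0
  p0 --m--> p1
  p1 --m--> p2
  p2 --n--> p2
  p2 --m--> p2
  p2 --n--> p2
  p2 --n--> p2
Final state: p2
Accept states: {p1, p2}
Yes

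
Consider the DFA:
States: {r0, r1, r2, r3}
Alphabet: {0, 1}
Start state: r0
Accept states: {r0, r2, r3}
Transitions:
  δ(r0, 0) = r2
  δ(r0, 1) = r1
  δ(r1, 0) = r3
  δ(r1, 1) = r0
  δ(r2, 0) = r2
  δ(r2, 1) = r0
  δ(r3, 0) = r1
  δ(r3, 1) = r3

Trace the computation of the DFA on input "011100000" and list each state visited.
read '0': r0 → r2
  read '1': r2 → r0
  read '1': r0 → r1
  read '1': r1 → r0
  read '0': r0 → r2
  read '0': r2 → r2
  read '0': r2 → r2
  read '0': r2 → r2
  read '0': r2 → r2
r0 -> r2 -> r0 -> r1 -> r0 -> r2 -> r2 -> r2 -> r2 -> r2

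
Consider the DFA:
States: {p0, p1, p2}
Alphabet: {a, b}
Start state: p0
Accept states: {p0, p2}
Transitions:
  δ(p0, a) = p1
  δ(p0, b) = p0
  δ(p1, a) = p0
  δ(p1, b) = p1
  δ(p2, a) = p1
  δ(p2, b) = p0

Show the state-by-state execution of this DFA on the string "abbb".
read 'a': p0 → p1
  read 'b': p1 → p1
  read 'b': p1 → p1
  read 'b': p1 → p1
p0 -> p1 -> p1 -> p1 -> p1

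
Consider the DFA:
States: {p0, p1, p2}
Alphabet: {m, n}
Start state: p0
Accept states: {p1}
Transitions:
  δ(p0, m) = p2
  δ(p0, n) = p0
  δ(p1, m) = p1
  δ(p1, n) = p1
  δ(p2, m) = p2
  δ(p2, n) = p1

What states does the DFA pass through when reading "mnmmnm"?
read 'm': p0 → p2
  read 'n': p2 → p1
  read 'm': p1 → p1
  read 'm': p1 → p1
  read 'n': p1 → p1
  read 'm': p1 → p1
p0 -> p2 -> p1 -> p1 -> p1 -> p1 -> p1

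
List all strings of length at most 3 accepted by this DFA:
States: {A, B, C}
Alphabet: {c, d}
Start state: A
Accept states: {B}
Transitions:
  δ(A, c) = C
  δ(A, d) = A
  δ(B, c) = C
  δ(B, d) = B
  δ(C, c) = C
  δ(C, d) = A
None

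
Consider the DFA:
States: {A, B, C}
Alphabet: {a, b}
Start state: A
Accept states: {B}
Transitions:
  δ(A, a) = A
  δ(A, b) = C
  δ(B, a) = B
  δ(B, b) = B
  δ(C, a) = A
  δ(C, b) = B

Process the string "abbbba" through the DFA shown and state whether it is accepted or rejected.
Processing string "abbbba":
  A --a--> A
  A --b--> C
  C --b--> B
  B --b--> B
  B --b--> B
  B --a--> B
Final state: B
Accept states: {B}
Yes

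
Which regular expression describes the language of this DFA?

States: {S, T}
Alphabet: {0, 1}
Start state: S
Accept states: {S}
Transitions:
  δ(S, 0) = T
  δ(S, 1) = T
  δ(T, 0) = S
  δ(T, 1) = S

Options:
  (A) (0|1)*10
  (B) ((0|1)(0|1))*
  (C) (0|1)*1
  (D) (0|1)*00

Check each option against the DFA on short strings; one disagreement eliminates an option:
  (A) (0|1)*10: on ε the DFA stays in S and accepts (S ∈ Accept), but the regex does not match it → eliminate
  (B) ((0|1)(0|1))*: agrees with the DFA on every string of length ≤ 6
  (C) (0|1)*1: on ε the DFA stays in S and accepts (S ∈ Accept), but the regex does not match it → eliminate
  (D) (0|1)*00: on ε the DFA stays in S and accepts (S ∈ Accept), but the regex does not match it → eliminate
Only (B) is consistent with the DFA.
(B) ((0|1)(0|1))*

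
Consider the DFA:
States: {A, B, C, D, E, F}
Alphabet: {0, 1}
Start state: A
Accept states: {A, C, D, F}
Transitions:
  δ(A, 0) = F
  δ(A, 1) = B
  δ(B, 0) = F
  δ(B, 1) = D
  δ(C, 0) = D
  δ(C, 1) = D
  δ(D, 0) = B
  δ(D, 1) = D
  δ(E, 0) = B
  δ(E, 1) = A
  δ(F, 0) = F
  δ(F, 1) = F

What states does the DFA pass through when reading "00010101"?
read '0': A → F
  read '0': F → F
  read '0': F → F
  read '1': F → F
  read '0': F → F
  read '1': F → F
  read '0': F → F
  read '1': F → F
A -> F -> F -> F -> F -> F -> F -> F -> F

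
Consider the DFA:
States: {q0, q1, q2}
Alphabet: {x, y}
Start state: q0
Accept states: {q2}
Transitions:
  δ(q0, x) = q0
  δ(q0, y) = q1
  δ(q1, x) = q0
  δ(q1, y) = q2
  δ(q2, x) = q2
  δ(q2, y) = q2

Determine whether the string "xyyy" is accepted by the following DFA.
Processing string "xyyy":
  q0 --x--> q0
  q0 --y--> q1
  q1 --y--> q2
  q2 --y--> q2
Final state: q2
Accept states: {q2}
Yes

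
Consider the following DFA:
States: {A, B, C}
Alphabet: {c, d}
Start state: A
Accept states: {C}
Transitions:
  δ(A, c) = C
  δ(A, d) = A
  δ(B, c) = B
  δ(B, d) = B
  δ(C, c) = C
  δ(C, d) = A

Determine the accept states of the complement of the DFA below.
Complement accept states = All states \ Original accept states
= {A, B, C} \ {C}
{A, B}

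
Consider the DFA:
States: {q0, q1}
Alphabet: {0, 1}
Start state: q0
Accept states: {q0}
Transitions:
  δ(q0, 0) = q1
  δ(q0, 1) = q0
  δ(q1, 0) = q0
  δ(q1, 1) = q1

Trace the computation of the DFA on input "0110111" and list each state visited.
read '0': q0 → q1
  read '1': q1 → q1
  read '1': q1 → q1
  read '0': q1 → q0
  read '1': q0 → q0
  read '1': q0 → q0
  read '1': q0 → q0
q0 -> q1 -> q1 -> q1 -> q0 -> q0 -> q0 -> q0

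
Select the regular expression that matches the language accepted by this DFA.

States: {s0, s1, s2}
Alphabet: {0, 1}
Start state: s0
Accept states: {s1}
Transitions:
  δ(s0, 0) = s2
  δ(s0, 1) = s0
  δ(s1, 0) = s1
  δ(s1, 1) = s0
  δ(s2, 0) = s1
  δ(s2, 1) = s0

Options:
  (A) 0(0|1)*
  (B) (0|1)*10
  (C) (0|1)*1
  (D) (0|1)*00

Check each option against the DFA on short strings; one disagreement eliminates an option:
  (A) 0(0|1)*: on '0' the DFA goes s0 → s2 and rejects (s2 ∉ Accept), but the regex matches it → eliminate
  (B) (0|1)*10: on '00' the DFA goes s0 → s2 → s1 and accepts (s1 ∈ Accept), but the regex does not match it → eliminate
  (C) (0|1)*1: on '1' the DFA goes s0 → s0 and rejects (s0 ∉ Accept), but the regex matches it → eliminate
  (D) (0|1)*00: agrees with the DFA on every string of length ≤ 6
Only (D) is consistent with the DFA.
(D) (0|1)*00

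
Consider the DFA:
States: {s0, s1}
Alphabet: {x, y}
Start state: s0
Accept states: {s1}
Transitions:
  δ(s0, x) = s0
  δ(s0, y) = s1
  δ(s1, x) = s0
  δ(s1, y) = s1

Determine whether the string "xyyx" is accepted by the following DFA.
Processing string "xyyx":
  s0 --x--> s0
  s0 --y--> s1
  s1 --y--> s1
  s1 --x--> s0
Final state: s0
Accept states: {s1}
No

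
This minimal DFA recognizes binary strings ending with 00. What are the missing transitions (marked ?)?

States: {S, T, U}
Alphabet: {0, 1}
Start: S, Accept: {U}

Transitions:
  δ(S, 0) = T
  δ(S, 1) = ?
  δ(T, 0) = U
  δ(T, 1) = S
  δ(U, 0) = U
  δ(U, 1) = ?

From the language and accept set, identify what each state tracks — S: last symbol not 0; T: one trailing 0; U: two trailing 0's.
Each missing δ(q, a) is the state matching the new tracked value after reading a.
δ(S, 1) = S; δ(U, 1) = S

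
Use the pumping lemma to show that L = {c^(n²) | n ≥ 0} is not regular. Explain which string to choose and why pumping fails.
Assume L is regular with pumping length p. Idea: pumping adds a fixed amount, but gaps between consecutive squares grow.
Choose s = c^(p²) (length p² ≥ p). By the pumping lemma, s = xyz with |xy| ≤ p, |y| > 0, so |y| = k with 1 ≤ k ≤ p. Then |xy²z| = p²+k. Since p² < p²+k ≤ p²+p < (p+1)², the length p²+k lies strictly between consecutive squares, so it is not a perfect square and xy²z ∉ L.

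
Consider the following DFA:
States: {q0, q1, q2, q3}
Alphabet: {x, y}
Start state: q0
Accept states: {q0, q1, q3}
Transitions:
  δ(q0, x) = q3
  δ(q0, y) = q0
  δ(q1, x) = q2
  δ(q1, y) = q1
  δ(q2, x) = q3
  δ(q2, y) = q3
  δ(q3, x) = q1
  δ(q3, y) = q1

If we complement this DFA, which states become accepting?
Complement accept states = All states \ Original accept states
= {q0, q1, q2, q3} \ {q0, q1, q3}
{q2}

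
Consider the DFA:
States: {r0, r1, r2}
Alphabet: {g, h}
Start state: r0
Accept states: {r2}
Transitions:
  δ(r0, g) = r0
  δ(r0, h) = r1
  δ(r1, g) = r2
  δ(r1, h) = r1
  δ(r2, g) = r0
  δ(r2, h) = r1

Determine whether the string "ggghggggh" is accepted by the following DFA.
Processing string "ggghggggh":
  r0 --g--> r0
  r0 --g--> r0
  r0 --g--> r0
  r0 --h--> r1
  r1 --g--> r2
  r2 --g--> r0
  r0 --g--> r0
  r0 --g--> r0
  r0 --h--> r1
Final state: r1
Accept states: {r2}
No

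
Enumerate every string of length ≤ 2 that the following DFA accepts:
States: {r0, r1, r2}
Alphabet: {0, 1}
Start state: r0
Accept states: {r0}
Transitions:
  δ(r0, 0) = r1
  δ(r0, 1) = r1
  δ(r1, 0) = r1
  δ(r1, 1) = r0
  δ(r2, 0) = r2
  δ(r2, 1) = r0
ε, 01, 11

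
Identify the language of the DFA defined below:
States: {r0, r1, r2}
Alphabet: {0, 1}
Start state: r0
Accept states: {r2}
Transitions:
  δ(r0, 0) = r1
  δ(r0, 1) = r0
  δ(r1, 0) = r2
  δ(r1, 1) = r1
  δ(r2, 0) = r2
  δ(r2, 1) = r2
Testing a few strings:
  '0' → reject
  '000' → accept
  '00' → accept
  '01' → reject
State roles: r0=zero 0's seen; r1=one 0 seen; r2=≥ two 0's seen
All binary strings containing at least two 0's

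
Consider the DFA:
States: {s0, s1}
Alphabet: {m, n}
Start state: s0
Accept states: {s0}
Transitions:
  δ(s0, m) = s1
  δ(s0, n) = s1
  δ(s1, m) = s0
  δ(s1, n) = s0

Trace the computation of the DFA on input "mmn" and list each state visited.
read 'm': s0 → s1
  read 'm': s1 → s0
  read 'n': s0 → s1
s0 -> s1 -> s0 -> s1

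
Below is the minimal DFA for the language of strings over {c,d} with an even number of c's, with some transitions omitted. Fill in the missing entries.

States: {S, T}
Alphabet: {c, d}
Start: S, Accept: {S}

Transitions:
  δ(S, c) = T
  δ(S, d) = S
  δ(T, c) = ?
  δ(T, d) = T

From the language and accept set, identify what each state tracks — S: even number of c's so far; T: odd number of c's so far.
Each missing δ(q, a) is the state matching the new tracked value after reading a.
δ(T, c) = S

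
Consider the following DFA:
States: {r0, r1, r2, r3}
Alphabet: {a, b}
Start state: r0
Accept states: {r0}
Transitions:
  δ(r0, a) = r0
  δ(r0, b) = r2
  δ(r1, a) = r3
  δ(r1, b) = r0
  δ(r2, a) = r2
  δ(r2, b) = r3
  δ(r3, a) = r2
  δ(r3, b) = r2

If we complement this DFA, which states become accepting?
Complement accept states = All states \ Original accept states
= {r0, r1, r2, r3} \ {r0}
{r1, r2, r3}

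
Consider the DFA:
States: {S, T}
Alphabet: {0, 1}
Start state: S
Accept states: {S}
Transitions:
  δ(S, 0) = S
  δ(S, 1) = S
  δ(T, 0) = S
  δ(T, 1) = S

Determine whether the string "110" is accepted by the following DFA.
Processing string "110":
  S --1--> S
  S --1--> S
  S --0--> S
Final state: S
Accept states: {S}
Yes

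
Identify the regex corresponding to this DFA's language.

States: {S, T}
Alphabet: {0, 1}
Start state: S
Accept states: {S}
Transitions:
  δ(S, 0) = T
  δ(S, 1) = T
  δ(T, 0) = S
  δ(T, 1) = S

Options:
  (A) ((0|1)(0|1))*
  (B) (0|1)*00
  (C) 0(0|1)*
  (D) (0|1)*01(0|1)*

Check each option against the DFA on short strings; one disagreement eliminates an option:
  (A) ((0|1)(0|1))*: agrees with the DFA on every string of length ≤ 6
  (B) (0|1)*00: on ε the DFA stays in S and accepts (S ∈ Accept), but the regex does not match it → eliminate
  (C) 0(0|1)*: on ε the DFA stays in S and accepts (S ∈ Accept), but the regex does not match it → eliminate
  (D) (0|1)*01(0|1)*: on ε the DFA stays in S and accepts (S ∈ Accept), but the regex does not match it → eliminate
Only (A) is consistent with the DFA.
(A) ((0|1)(0|1))*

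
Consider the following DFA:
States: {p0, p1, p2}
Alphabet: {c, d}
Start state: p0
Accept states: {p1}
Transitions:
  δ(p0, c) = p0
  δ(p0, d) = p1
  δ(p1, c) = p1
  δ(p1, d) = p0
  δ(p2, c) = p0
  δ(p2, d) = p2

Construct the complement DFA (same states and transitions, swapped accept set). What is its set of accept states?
Complement accept states = All states \ Original accept states
= {p0, p1, p2} \ {p1}
{p0, p2}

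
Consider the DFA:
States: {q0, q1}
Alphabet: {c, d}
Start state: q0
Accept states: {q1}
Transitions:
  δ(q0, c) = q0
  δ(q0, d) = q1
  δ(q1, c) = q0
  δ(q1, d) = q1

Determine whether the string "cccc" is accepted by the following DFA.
Processing string "cccc":
  q0 --c--> q0
  q0 --c--> q0
  q0 --c--> q0
  q0 --c--> q0
Final state: q0
Accept states: {q1}
No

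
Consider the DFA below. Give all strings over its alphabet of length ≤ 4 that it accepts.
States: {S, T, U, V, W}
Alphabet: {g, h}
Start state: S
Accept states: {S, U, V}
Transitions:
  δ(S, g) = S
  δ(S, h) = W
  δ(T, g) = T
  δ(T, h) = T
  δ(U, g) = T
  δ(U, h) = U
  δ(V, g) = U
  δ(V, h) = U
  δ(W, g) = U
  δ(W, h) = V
ε, g, gg, hg, hh, ggg, ghg, ghh, hgh, hhg, hhh, gggg, gghg, gghh, ghgh, ghhg, ghhh, hghh, hhgh, hhhh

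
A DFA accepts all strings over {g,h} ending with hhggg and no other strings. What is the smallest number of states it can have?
By Myhill–Nerode, count the distinguishable equivalence classes: 6 classes — one per longest suffix of the input that is a prefix of 'hhggg' (lengths 0 through 5); only the length-5 class is accepting.
6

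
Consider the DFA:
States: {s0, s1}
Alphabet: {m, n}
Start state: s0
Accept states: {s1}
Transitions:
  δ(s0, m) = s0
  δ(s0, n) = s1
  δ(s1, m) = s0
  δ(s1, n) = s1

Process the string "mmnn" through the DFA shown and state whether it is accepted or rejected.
Processing string "mmnn":
  s0 --m--> s0
  s0 --m--> s0
  s0 --n--> s1
  s1 --n--> s1
Final state: s1
Accept states: {s1}
Yes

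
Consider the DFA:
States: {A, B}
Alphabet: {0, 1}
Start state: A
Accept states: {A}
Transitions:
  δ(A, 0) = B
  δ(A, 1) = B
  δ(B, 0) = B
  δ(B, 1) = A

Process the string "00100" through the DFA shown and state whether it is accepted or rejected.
Processing string "00100":
  A --0--> B
  B --0--> B
  B --1--> A
  A --0--> B
  B --0--> B
Final state: B
Accept states: {A}
No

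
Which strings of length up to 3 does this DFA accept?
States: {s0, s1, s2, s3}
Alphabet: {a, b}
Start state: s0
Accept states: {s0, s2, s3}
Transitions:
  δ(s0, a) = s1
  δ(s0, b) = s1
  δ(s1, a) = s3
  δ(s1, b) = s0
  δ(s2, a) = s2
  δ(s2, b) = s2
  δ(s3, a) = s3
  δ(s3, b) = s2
ε, aa, ab, ba, bb, aaa, aab, baa, bab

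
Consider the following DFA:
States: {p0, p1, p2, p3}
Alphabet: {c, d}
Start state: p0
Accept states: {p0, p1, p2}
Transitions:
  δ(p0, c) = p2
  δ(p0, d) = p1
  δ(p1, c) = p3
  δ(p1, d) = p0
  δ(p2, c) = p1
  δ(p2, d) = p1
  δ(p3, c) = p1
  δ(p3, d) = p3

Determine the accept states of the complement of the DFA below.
Complement accept states = All states \ Original accept states
= {p0, p1, p2, p3} \ {p0, p1, p2}
{p3}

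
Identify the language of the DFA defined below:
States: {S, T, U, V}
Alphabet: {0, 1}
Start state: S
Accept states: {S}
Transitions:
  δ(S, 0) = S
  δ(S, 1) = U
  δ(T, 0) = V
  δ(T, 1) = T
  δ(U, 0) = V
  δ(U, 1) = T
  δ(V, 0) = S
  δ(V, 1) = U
Testing a few strings:
  '10' → reject
  '000' → accept
  '11' → reject
  '110' → reject
State roles: S=value ≡ 0 (mod 4); T=value ≡ 3 (mod 4); U=value ≡ 1 (mod 4); V=value ≡ 2 (mod 4)
All binary strings representing a multiple of 4 (read in base 2; leading zeros allowed and ε counts as 0)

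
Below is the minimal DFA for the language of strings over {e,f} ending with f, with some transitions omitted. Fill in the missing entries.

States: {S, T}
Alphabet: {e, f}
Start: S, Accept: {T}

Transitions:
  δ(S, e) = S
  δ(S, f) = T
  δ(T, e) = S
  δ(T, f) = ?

From the language and accept set, identify what each state tracks — S: last symbol not f; T: last symbol is f.
Each missing δ(q, a) is the state matching the new tracked value after reading a.
δ(T, f) = T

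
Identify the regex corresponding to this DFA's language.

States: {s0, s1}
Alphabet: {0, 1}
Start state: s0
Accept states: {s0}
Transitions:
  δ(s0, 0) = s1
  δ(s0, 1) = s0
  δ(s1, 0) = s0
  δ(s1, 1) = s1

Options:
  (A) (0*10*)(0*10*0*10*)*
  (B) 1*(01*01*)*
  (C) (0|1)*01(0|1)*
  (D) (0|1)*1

Check each option against the DFA on short strings; one disagreement eliminates an option:
  (A) (0*10*)(0*10*0*10*)*: on ε the DFA stays in s0 and accepts (s0 ∈ Accept), but the regex does not match it → eliminate
  (B) 1*(01*01*)*: agrees with the DFA on every string of length ≤ 6
  (C) (0|1)*01(0|1)*: on ε the DFA stays in s0 and accepts (s0 ∈ Accept), but the regex does not match it → eliminate
  (D) (0|1)*1: on ε the DFA stays in s0 and accepts (s0 ∈ Accept), but the regex does not match it → eliminate
Only (B) is consistent with the DFA.
(B) 1*(01*01*)*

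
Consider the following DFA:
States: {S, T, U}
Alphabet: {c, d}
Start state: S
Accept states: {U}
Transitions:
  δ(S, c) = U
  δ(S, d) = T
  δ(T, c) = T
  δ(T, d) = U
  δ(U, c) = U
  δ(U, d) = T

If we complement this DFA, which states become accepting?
Complement accept states = All states \ Original accept states
= {S, T, U} \ {U}
{S, T}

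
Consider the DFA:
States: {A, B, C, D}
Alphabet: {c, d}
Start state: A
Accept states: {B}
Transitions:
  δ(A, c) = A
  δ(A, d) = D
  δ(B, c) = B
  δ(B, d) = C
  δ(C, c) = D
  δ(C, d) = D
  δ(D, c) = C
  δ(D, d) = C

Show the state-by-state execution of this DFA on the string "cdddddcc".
read 'c': A → A
  read 'd': A → D
  read 'd': D → C
  read 'd': C → D
  read 'd': D → C
  read 'd': C → D
  read 'c': D → C
  read 'c': C → D
A -> A -> D -> C -> D -> C -> D -> C -> D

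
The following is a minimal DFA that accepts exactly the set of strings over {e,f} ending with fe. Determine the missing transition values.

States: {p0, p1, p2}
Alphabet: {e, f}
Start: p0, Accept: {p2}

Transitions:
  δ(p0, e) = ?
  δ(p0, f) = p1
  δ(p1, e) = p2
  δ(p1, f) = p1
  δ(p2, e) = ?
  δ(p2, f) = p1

From the language and accept set, identify what each state tracks — p0: no suffix match; p1: one trailing f; p2: suffix is fe.
Each missing δ(q, a) is the state matching the new tracked value after reading a.
δ(p0, e) = p0; δ(p2, e) = p0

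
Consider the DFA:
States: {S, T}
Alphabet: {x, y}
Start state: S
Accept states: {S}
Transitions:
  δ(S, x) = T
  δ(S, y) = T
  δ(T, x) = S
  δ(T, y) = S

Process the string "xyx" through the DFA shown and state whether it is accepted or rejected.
Processing string "xyx":
  S --x--> T
  T --y--> S
  S --x--> T
Final state: T
Accept states: {S}
No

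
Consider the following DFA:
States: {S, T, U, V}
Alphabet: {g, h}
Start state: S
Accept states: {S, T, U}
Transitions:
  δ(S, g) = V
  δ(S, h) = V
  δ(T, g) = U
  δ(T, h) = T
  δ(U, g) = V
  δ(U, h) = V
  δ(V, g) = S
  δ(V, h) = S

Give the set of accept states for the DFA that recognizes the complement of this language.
Complement accept states = All states \ Original accept states
= {S, T, U, V} \ {S, T, U}
{V}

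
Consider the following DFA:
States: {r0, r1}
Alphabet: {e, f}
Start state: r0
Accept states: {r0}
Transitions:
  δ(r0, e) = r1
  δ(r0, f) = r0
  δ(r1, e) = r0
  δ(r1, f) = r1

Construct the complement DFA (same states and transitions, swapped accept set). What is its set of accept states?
Complement accept states = All states \ Original accept states
= {r0, r1} \ {r0}
{r1}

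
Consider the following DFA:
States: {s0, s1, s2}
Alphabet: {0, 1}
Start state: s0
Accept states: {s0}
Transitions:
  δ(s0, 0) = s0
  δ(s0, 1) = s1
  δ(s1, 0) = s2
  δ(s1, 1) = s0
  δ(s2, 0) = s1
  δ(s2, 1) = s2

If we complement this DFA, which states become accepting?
Complement accept states = All states \ Original accept states
= {s0, s1, s2} \ {s0}
{s1, s2}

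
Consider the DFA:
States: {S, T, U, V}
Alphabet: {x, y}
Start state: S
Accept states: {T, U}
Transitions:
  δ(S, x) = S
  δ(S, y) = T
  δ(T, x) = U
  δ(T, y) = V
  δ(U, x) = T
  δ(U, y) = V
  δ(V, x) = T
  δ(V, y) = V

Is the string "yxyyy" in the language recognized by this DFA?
Processing string "yxyyy":
  S --y--> T
  T --x--> U
  U --y--> V
  V --y--> V
  V --y--> V
Final state: V
Accept states: {T, U}
No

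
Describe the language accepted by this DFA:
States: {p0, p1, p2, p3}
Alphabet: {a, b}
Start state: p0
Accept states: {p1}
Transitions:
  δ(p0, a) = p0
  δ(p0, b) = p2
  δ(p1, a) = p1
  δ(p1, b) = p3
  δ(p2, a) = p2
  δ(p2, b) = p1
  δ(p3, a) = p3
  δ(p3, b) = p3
Testing a few strings:
  'a' → reject
  'bba' → accept
  'baab' → accept
  'aaab' → reject
State roles: p0=zero b's; p1=two b's; p2=one b; p3=≥ three b's (dead)
All strings over {a,b} containing exactly two b's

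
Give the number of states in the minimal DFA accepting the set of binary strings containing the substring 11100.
By Myhill–Nerode, count the distinguishable equivalence classes: 6 classes — one per longest suffix of the input that is a prefix of '11100' (lengths 0 through 4), plus an absorbing 'already seen 11100' class.
6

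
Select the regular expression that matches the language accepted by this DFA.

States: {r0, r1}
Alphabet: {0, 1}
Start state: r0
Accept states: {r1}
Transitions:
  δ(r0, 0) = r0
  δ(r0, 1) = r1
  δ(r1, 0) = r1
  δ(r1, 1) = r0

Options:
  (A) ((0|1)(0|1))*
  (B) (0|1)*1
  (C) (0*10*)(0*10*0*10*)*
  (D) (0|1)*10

Check each option against the DFA on short strings; one disagreement eliminates an option:
  (A) ((0|1)(0|1))*: on ε the DFA stays in r0 and rejects (r0 ∉ Accept), but the regex matches it → eliminate
  (B) (0|1)*1: on '10' the DFA goes r0 → r1 → r1 and accepts (r1 ∈ Accept), but the regex does not match it → eliminate
  (C) (0*10*)(0*10*0*10*)*: agrees with the DFA on every string of length ≤ 6
  (D) (0|1)*10: on '1' the DFA goes r0 → r1 and accepts (r1 ∈ Accept), but the regex does not match it → eliminate
Only (C) is consistent with the DFA.
(C) (0*10*)(0*10*0*10*)*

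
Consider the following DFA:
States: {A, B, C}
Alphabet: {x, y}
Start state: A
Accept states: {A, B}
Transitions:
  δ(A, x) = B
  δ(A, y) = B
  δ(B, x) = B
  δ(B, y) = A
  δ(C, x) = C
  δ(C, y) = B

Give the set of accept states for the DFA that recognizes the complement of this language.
Complement accept states = All states \ Original accept states
= {A, B, C} \ {A, B}
{C}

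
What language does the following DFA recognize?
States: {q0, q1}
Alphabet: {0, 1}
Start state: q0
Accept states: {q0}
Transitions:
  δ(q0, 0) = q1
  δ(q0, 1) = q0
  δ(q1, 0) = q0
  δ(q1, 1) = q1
Testing a few strings:
  '01' → reject
  '0' → reject
  '1' → accept
  '10' → reject
State roles: q0=even number of 0's so far; q1=odd number of 0's so far
All binary strings with an even number of 0's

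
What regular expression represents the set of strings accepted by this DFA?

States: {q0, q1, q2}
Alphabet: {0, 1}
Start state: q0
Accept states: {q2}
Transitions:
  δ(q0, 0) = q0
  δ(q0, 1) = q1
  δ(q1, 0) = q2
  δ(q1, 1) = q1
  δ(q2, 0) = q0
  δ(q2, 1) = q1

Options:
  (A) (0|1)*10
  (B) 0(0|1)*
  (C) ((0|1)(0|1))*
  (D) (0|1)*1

Check each option against the DFA on short strings; one disagreement eliminates an option:
  (A) (0|1)*10: agrees with the DFA on every string of length ≤ 6
  (B) 0(0|1)*: on '0' the DFA goes q0 → q0 and rejects (q0 ∉ Accept), but the regex matches it → eliminate
  (C) ((0|1)(0|1))*: on ε the DFA stays in q0 and rejects (q0 ∉ Accept), but the regex matches it → eliminate
  (D) (0|1)*1: on '1' the DFA goes q0 → q1 and rejects (q1 ∉ Accept), but the regex matches it → eliminate
Only (A) is consistent with the DFA.
(A) (0|1)*10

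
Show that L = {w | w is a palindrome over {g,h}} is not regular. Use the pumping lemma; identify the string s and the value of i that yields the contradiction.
Assume L is regular with pumping length p. Idea: pumping the leading g-block breaks the symmetry.
Choose s = g^p h g^p (a palindrome of length 2p+1 ≥ p). By the pumping lemma, s = xyz with |xy| ≤ p, |y| > 0, so y = g^k with k > 0 (xy lies entirely in the first g^p). Then xy²z = g^(p+k) h g^p, which is not a palindrome since p+k ≠ p.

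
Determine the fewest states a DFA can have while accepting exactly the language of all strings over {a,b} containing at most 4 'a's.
By Myhill–Nerode, count the distinguishable equivalence classes: 6 classes — having seen 0, 1, …, 4, or >4 copies of 'a'; counts 0 through 4 are accepting and >4 is dead.
6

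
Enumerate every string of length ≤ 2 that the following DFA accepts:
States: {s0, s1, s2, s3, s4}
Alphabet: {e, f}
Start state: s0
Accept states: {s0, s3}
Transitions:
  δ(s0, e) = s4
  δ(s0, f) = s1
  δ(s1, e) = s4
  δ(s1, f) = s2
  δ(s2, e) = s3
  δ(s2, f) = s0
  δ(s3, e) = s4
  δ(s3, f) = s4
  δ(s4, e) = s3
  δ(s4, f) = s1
ε, ee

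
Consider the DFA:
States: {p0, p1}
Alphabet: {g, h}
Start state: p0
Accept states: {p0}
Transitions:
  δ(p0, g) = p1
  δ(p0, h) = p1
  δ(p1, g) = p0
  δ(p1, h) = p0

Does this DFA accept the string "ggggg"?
Processing string "ggggg":
  p0 --g--> p1
  p1 --g--> p0
  p0 --g--> p1
  p1 --g--> p0
  p0 --g--> p1
Final state: p1
Accept states: {p0}
No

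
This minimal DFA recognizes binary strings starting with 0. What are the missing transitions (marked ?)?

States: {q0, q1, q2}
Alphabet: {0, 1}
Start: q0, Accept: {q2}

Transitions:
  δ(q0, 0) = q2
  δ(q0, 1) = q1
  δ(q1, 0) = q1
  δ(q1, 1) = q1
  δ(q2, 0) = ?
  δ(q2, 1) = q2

From the language and accept set, identify what each state tracks — q0: no input read; q1: started with 1 (dead); q2: started with 0.
Each missing δ(q, a) is the state matching the new tracked value after reading a.
δ(q2, 0) = q2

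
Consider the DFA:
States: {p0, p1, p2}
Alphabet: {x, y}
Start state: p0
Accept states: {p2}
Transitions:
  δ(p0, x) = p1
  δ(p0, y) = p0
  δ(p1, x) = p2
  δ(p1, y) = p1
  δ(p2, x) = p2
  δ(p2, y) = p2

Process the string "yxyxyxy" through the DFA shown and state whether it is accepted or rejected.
Processing string "yxyxyxy":
  p0 --y--> p0
  p0 --x--> p1
  p1 --y--> p1
  p1 --x--> p2
  p2 --y--> p2
  p2 --x--> p2
  p2 --y--> p2
Final state: p2
Accept states: {p2}
Yes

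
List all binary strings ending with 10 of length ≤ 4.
10, 010, 110, 0010, 0110, 1010, 1110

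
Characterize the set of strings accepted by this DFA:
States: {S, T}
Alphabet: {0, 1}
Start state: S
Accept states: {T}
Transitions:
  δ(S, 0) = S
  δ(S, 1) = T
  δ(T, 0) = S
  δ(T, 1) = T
Testing a few strings:
  '01' → accept
  '1' → accept
  '0' → reject
  '111' → accept
State roles: S=last symbol not 1; T=last symbol is 1
All binary strings ending with 1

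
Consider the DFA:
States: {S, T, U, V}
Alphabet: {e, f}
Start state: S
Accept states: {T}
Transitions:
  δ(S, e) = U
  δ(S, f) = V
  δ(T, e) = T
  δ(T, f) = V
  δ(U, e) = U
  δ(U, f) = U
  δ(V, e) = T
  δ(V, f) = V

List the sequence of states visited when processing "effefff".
read 'e': S → U
  read 'f': U → U
  read 'f': U → U
  read 'e': U → U
  read 'f': U → U
  read 'f': U → U
  read 'f': U → U
S -> U -> U -> U -> U -> U -> U -> U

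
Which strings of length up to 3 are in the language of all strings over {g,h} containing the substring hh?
hh, ghh, hhg, hhh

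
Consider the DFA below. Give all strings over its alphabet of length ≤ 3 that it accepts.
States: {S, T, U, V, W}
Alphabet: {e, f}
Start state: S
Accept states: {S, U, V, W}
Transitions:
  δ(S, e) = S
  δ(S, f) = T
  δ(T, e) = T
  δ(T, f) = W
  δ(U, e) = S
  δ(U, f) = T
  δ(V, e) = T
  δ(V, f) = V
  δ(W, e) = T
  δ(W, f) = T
ε, e, ee, ff, eee, eff, fef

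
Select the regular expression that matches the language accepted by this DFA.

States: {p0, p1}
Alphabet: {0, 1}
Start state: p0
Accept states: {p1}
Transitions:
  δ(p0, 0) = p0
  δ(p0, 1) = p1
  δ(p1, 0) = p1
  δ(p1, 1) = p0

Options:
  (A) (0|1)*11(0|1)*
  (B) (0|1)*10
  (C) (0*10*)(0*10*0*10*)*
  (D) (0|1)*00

Check each option against the DFA on short strings; one disagreement eliminates an option:
  (A) (0|1)*11(0|1)*: on '1' the DFA goes p0 → p1 and accepts (p1 ∈ Accept), but the regex does not match it → eliminate
  (B) (0|1)*10: on '1' the DFA goes p0 → p1 and accepts (p1 ∈ Accept), but the regex does not match it → eliminate
  (C) (0*10*)(0*10*0*10*)*: agrees with the DFA on every string of length ≤ 6
  (D) (0|1)*00: on '1' the DFA goes p0 → p1 and accepts (p1 ∈ Accept), but the regex does not match it → eliminate
Only (C) is consistent with the DFA.
(C) (0*10*)(0*10*0*10*)*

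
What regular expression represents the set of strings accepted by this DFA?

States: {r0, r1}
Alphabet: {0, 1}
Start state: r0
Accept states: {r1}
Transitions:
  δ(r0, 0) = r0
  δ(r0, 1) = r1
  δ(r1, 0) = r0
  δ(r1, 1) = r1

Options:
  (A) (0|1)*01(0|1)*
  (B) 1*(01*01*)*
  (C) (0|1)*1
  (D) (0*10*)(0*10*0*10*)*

Check each option against the DFA on short strings; one disagreement eliminates an option:
  (A) (0|1)*01(0|1)*: on '1' the DFA goes r0 → r1 and accepts (r1 ∈ Accept), but the regex does not match it → eliminate
  (B) 1*(01*01*)*: on ε the DFA stays in r0 and rejects (r0 ∉ Accept), but the regex matches it → eliminate
  (C) (0|1)*1: agrees with the DFA on every string of length ≤ 6
  (D) (0*10*)(0*10*0*10*)*: on '10' the DFA goes r0 → r1 → r0 and rejects (r0 ∉ Accept), but the regex matches it → eliminate
Only (C) is consistent with the DFA.
(C) (0|1)*1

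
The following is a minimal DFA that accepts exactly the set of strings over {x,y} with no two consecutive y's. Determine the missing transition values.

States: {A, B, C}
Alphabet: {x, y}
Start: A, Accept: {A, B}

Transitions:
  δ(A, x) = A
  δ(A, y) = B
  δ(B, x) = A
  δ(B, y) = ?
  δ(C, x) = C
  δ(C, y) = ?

From the language and accept set, identify what each state tracks — A: last symbol not y (ok); B: last symbol y (ok); C: saw yy (dead).
Each missing δ(q, a) is the state matching the new tracked value after reading a.
δ(B, y) = C; δ(C, y) = C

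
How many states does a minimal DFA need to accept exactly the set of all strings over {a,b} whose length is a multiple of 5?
By Myhill–Nerode, count the distinguishable equivalence classes: 5 classes — one per residue of the length mod 5; class i is distinguished from class j by any string of length (5 − i) mod 5.
5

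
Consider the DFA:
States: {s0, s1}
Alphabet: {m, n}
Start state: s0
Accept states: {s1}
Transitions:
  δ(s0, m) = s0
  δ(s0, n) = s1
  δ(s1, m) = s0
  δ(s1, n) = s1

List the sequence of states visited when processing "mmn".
read 'm': s0 → s0
  read 'm': s0 → s0
  read 'n': s0 → s1
s0 -> s0 -> s0 -> s1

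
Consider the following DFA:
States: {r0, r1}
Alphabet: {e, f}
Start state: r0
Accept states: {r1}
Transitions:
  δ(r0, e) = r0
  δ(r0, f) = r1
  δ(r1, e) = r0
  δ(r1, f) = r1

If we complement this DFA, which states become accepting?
Complement accept states = All states \ Original accept states
= {r0, r1} \ {r1}
{r0}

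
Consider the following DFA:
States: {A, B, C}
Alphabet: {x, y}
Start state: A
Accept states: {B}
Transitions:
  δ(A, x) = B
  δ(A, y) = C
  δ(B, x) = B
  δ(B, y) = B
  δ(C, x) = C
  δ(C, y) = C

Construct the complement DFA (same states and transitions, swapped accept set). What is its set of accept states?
Complement accept states = All states \ Original accept states
= {A, B, C} \ {B}
{A, C}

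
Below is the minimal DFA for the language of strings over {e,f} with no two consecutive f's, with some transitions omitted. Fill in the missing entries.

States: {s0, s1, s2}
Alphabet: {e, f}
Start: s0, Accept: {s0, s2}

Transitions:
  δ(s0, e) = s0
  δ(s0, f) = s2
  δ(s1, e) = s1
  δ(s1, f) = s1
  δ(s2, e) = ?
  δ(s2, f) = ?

From the language and accept set, identify what each state tracks — s0: last symbol not f (ok); s1: saw ff (dead); s2: last symbol f (ok).
Each missing δ(q, a) is the state matching the new tracked value after reading a.
δ(s2, e) = s0; δ(s2, f) = s1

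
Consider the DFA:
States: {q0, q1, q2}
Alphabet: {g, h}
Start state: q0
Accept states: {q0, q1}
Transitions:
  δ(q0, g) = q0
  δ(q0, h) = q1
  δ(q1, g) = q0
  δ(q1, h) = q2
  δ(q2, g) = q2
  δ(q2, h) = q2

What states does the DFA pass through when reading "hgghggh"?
read 'h': q0 → q1
  read 'g': q1 → q0
  read 'g': q0 → q0
  read 'h': q0 → q1
  read 'g': q1 → q0
  read 'g': q0 → q0
  read 'h': q0 → q1
q0 -> q1 -> q0 -> q0 -> q1 -> q0 -> q0 -> q1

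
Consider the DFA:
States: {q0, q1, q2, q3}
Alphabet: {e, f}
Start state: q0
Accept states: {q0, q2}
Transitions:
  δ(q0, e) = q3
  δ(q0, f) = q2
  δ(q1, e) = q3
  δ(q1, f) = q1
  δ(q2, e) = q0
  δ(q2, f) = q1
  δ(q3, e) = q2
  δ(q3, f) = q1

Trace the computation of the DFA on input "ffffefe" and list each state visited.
read 'f': q0 → q2
  read 'f': q2 → q1
  read 'f': q1 → q1
  read 'f': q1 → q1
  read 'e': q1 → q3
  read 'f': q3 → q1
  read 'e': q1 → q3
q0 -> q2 -> q1 -> q1 -> q1 -> q3 -> q1 -> q3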